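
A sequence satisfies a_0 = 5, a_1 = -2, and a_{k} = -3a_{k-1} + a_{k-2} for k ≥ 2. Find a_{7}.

-4178

The ordinary generating function has denominator 1 + 3z - z^2.
Iterating the recurrence: a_0,…,a_{7} = 5, -2, 11, -35, 116, -383, 1265, -4178.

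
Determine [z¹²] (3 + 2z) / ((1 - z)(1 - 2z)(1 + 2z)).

19113

Partial fractions give a closed form: a_n = (-5/3)·1^n + (4)·2^n + (2/3)·(-2)^n.
At n = 12: a_12 = 19113.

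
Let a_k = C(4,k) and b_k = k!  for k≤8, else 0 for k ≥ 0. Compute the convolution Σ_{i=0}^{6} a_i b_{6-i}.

1370

Write out a_i and b_{6-i} for i = 0,…,6 and sum the products.
Σ = 1·720 + 4·120 + 6·24 + 4·6 + 1·2 + 0·1 + 0·1 = 1370.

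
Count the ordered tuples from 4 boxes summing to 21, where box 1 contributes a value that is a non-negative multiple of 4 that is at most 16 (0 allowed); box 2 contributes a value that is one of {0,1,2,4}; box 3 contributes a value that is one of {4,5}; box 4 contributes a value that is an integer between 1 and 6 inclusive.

11

The generating function for the choices is (1 + y^4 + y^8 + y^12 + y^16)·(1 + y + y^2 + y^4)·(y^4 + y^5)·(y + y^2 + y^3 + y^4 + y^5 + y^6); the count is [y^21].
(1 + y^4 + y^8 + y^12 + y^16) has coefficients 1,0,0,0,1,0,0,0,1,0,0,0,1,0,0,0,1 for degrees 0…16.
(1 + y + y^2 + y^4) has coefficients 1,1,1,0,1,0,0,0,0,0,0,0,0,0,0,0,0,0,0,0,0,0 for degrees 0…21.
Multiplying by (y^4 + y^5) gives running coefficients 0,0,0,0,1,2,2,1,1,1,0,0,0,0,0,0,0,0,0,0,0,0 for degrees 0…21.
Finally multiplying by (y + y^2 + y^3 + y^4 + y^5 + y^6), the product of all factors after the first has coefficients 0,0,0,0,0,1,3,5,6,7,8,7,5,3,2,1,0,0,0,0,0,0 for degrees 0…21.
[y^21] = 1·0 + 1·0 + 1·3 + 1·7 + 1·1 = 11.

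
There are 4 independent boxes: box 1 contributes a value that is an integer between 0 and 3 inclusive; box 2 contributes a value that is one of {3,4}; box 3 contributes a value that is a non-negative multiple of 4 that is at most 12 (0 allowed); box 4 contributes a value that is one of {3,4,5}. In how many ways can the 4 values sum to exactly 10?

The generating function for the choices is (1 + x + x^2 + x^3)·(x^3 + x^4)·(1 + x^4 + x^8 + x^12)·(x^3 + x^4 + x^5); the count is [x^10].
(1 + x + x^2 + x^3) has coefficients 1,1,1,1 for degrees 0…3.
(x^3 + x^4) has coefficients 0,0,0,1,1,0,0,0,0,0,0 for degrees 0…10.
Multiplying by (1 + x^4 + x^8 + x^12) gives running coefficients 0,0,0,1,1,0,0,1,1,0,0 for degrees 0…10.
Finally multiplying by (x^3 + x^4 + x^5), the product of all factors after the first has coefficients 0,0,0,0,0,0,1,2,2,1,1 for degrees 0…10.
[x^10] = 1·1 + 1·1 + 1·2 + 1·2 = 6.

6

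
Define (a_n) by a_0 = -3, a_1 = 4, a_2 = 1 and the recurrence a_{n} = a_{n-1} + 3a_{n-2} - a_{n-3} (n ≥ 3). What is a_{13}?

The ordinary generating function has denominator 1 - q - 3q^2 + q^3.
Iterating the recurrence: a_0,…,a_{13} = -3, 4, 1, 16, 15, 62, 91, 262, 473, 1168, 2325, 5356, 11163, 24906.

24906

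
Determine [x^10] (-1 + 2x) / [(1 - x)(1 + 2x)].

Partial fractions give a closed form: a_n = (1/3)·1^n + (-4/3)·(-2)^n.
At n = 10: a_10 = -1365.

-1365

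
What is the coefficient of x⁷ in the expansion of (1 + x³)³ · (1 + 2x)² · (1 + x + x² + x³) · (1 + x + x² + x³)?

123

(1 + x³)³ has coefficients 1,0,0,3,0,0,3,0 for degrees 0…7.
(1 + 2x)² has coefficients 1,4,4,0,0,0,0,0 for degrees 0…7.
Multiplying by (1 + x + x² + x³) gives running coefficients 1,5,9,9,8,4,0,0 for degrees 0…7.
Finally multiplying by (1 + x + x² + x³), the product of all factors after the first has coefficients 1,6,15,24,31,30,21,12 for degrees 0…7.
[x⁷] = 1·12 + 3·31 + 3·6 = 123.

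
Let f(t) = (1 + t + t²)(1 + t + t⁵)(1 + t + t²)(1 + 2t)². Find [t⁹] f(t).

21

(1 + t + t²) has coefficients 1,1,1 for degrees 0…2.
(1 + t + t⁵) has coefficients 1,1,0,0,0,1,0,0,0,0 for degrees 0…9.
Multiplying by (1 + t + t²) gives running coefficients 1,2,2,1,0,1,1,1,0,0 for degrees 0…9.
Finally multiplying by (1 + 2t)², the product of all factors after the first has coefficients 1,6,14,17,12,5,5,9,8,4 for degrees 0…9.
[t⁹] = 1·4 + 1·8 + 1·9 = 21.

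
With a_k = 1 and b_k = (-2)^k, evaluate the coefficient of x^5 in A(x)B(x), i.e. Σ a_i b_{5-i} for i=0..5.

-21

The convolution is the t^5 coefficient of A(t)B(t).
Σ = 1·(-32) + 1·16 + 1·(-8) + 1·4 + 1·(-2) + 1·1 = -21.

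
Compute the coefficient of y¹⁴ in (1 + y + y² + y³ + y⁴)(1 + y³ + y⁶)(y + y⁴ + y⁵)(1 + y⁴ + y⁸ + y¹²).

(1 + y + y² + y³ + y⁴) has coefficients 1,1,1,1,1 for degrees 0…4.
(1 + y³ + y⁶) has coefficients 1,0,0,1,0,0,1,0,0,0,0,0,0,0,0 for degrees 0…14.
Multiplying by (y + y⁴ + y⁵) gives running coefficients 0,1,0,0,2,1,0,2,1,0,1,1,0,0,0 for degrees 0…14.
Finally multiplying by (1 + y⁴ + y⁸ + y¹²), the product of all factors after the first has coefficients 0,1,0,0,2,2,0,2,3,2,1,3,3,2,1 for degrees 0…14.
[y¹⁴] = 1·1 + 1·2 + 1·3 + 1·3 + 1·1 = 10.

10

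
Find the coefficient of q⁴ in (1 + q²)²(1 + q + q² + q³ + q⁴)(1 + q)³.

23

(1 + q²)² has coefficients 1,0,2,0,1 for degrees 0…4.
(1 + q + q² + q³ + q⁴) has coefficients 1,1,1,1,1 for degrees 0…4.
Finally multiplying by (1 + q)³, the product of all factors after the first has coefficients 1,4,7,8,8 for degrees 0…4.
[q⁴] = 1·8 + 2·7 + 1·1 = 23.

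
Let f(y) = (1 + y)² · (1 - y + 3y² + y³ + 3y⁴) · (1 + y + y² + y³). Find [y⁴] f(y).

17

(1 + y)² has coefficients 1,2,1 for degrees 0…2.
(1 - y + 3y² + y³ + 3y⁴) has coefficients 1,-1,3,1,3 for degrees 0…4.
Finally multiplying by (1 + y + y² + y³), the product of all factors after the first has coefficients 1,0,3,4,6 for degrees 0…4.
[y⁴] = 1·6 + 2·4 + 1·3 = 17.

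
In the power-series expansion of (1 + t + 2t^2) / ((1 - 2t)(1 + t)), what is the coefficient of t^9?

682

The denominator gives the recurrence a_n = a_(n−1) + 2a_(n−2) for n ≥ 3; the numerator fixes a_0 = 1, a_1 = 2, a_2 = 6.
Iterating: 1, 2, 6, 10, 22, 42, 86, 170, 342, 682, so a_9 = 682.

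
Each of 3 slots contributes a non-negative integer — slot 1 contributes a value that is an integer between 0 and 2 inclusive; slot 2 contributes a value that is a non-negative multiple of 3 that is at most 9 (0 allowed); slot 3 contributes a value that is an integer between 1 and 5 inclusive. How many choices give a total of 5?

5

The generating function for the choices is (1 + y + y²)·(1 + y³ + y⁶ + y⁹)·(y + y² + y³ + y⁴ + y⁵); the count is [y⁵].
(1 + y + y²) has coefficients 1,1,1 for degrees 0…2.
(1 + y³ + y⁶ + y⁹) has coefficients 1,0,0,1,0,0 for degrees 0…5.
Finally multiplying by (y + y² + y³ + y⁴ + y⁵), the product of all factors after the first has coefficients 0,1,1,1,2,2 for degrees 0…5.
[y⁵] = 1·2 + 1·2 + 1·1 = 5.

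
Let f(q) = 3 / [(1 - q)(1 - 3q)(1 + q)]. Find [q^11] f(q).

The denominator gives the recurrence a_n = 3a_(n−1) + a_(n−2) − 3a_(n−3) for n ≥ 3; the numerator fixes a_0 = 3, a_1 = 9, a_2 = 30.
Iterating: 3, 9, 30, 90, 273, 819, 2460, 7380, 22143, 66429, 199290, 597870, so a_11 = 597870.

597870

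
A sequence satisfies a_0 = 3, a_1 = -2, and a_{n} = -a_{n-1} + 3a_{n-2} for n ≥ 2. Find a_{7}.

The ordinary generating function has denominator 1 + z - 3z^2.
Iterating the recurrence: a_0,…,a_{7} = 3, -2, 11, -17, 50, -101, 251, -554.

-554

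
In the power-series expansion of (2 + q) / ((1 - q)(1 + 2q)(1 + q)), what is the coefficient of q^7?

-255

Partial fractions give a closed form: a_n = (1/2)·1^n + (2)·(-2)^n + (-1/2)·(-1)^n.
At n = 7: a_7 = -255.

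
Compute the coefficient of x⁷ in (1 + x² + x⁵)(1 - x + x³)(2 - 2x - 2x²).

-2

(1 + x² + x⁵) has coefficients 1,0,1,0,0,1 for degrees 0…5.
(1 - x + x³) has coefficients 1,-1,0,1,0,0,0,0 for degrees 0…7.
Finally multiplying by (2 - 2x - 2x²), the product of all factors after the first has coefficients 2,-4,0,4,-2,-2,0,0 for degrees 0…7.
[x⁷] = 1·0 + 1·(-2) + 1·0 = -2.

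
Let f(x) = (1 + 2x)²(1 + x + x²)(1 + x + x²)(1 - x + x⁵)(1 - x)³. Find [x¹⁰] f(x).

4

(1 + 2x)² has coefficients 1,4,4 for degrees 0…2.
(1 + x + x²) has coefficients 1,1,1,0,0,0,0,0,0,0,0 for degrees 0…10.
Multiplying by (1 + x + x²) gives running coefficients 1,2,3,2,1,0,0,0,0,0,0 for degrees 0…10.
Multiplying by (1 - x + x⁵) gives running coefficients 1,1,1,-1,-1,0,2,3,2,1,0 for degrees 0…10.
Finally multiplying by (1 - x)³, the product of all factors after the first has coefficients 1,-2,1,-2,4,-1,0,-2,-1,2,0 for degrees 0…10.
[x¹⁰] = 1·0 + 4·2 + 4·(-1) = 4.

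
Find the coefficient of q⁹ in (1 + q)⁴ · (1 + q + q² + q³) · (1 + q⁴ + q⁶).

(1 + q)⁴ has coefficients 1,4,6,4,1 for degrees 0…4.
(1 + q + q² + q³) has coefficients 1,1,1,1,0,0,0,0,0,0 for degrees 0…9.
Finally multiplying by (1 + q⁴ + q⁶), the product of all factors after the first has coefficients 1,1,1,1,1,1,2,2,1,1 for degrees 0…9.
[q⁹] = 1·1 + 4·1 + 6·2 + 4·2 + 1·1 = 26.

26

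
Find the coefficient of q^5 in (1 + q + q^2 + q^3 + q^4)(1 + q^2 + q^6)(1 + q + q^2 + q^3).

7

(1 + q + q^2 + q^3 + q^4) has coefficients 1,1,1,1,1 for degrees 0…4.
(1 + q^2 + q^6) has coefficients 1,0,1,0,0,0 for degrees 0…5.
Finally multiplying by (1 + q + q^2 + q^3), the product of all factors after the first has coefficients 1,1,2,2,1,1 for degrees 0…5.
[q^5] = 1·1 + 1·1 + 1·2 + 1·2 + 1·1 = 7.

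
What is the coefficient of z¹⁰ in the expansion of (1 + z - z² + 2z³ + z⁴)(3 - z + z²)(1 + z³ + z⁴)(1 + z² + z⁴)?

8

(1 + z - z² + 2z³ + z⁴) has coefficients 1,1,-1,2,1 for degrees 0…4.
(3 - z + z²) has coefficients 3,-1,1,0,0,0,0,0,0,0,0 for degrees 0…10.
Multiplying by (1 + z³ + z⁴) gives running coefficients 3,-1,1,3,2,0,1,0,0,0,0 for degrees 0…10.
Finally multiplying by (1 + z² + z⁴), the product of all factors after the first has coefficients 3,-1,4,2,6,2,4,3,3,0,1 for degrees 0…10.
[z¹⁰] = 1·1 + 1·0 − 1·3 + 2·3 + 1·4 = 8.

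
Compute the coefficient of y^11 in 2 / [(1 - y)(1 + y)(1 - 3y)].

Partial fractions give a closed form: a_n = (-1/2)·1^n + (1/4)·(-1)^n + (9/4)·3^n.
At n = 11: a_11 = 398580.

398580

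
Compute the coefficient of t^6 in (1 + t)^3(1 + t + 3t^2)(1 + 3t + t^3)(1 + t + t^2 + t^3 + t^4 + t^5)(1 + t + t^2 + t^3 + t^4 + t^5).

(1 + t)^3 has coefficients 1,3,3,1 for degrees 0…3.
(1 + t + 3t^2) has coefficients 1,1,3,0,0,0,0 for degrees 0…6.
Multiplying by (1 + 3t + t^3) gives running coefficients 1,4,6,10,1,3,0 for degrees 0…6.
Multiplying by (1 + t + t^2 + t^3 + t^4 + t^5) gives running coefficients 1,5,11,21,22,25,24 for degrees 0…6.
Finally multiplying by (1 + t + t^2 + t^3 + t^4 + t^5), the product of all factors after the first has coefficients 1,6,17,38,60,85,108 for degrees 0…6.
[t^6] = 1·108 + 3·85 + 3·60 + 1·38 = 581.

581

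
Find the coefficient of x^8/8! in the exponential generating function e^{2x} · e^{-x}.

1

The EGF product rule gives c_8 = Σ_{k_1+k_2=8} C(8; k_1,k_2) · ∏ g_i(k_i), where e^{2x} gives (2)^k; e^{-x} gives (-1)^k.
g_1(k) for k = 0…8: 1, 2, 4, 8, 16, 32, 64, 128, 256.
g_2(k) for k = 0…8: 1, -1, 1, -1, 1, -1, 1, -1, 1.
c_8 = Σ_k C(8,k)·g_1(k)·g_2(8−k) = 1·1·1 + 8·2·(-1) + 28·4·1 + 56·8·(-1) + 70·16·1 + 56·32·(-1) + 28·64·1 + 8·128·(-1) + 1·256·1 = 1 − 16 + 112 − 448 + 1120 − 1792 + 1792 − 1024 + 256 = 1.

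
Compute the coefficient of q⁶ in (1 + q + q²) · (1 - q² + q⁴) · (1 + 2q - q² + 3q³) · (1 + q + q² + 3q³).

(1 + q + q²) has coefficients 1,1,1 for degrees 0…2.
(1 - q² + q⁴) has coefficients 1,0,-1,0,1,0,0 for degrees 0…6.
Multiplying by (1 + 2q - q² + 3q³) gives running coefficients 1,2,-2,1,2,-1,-1 for degrees 0…6.
Finally multiplying by (1 + q + q² + 3q³), the product of all factors after the first has coefficients 1,3,1,4,7,-4,3 for degrees 0…6.
[q⁶] = 1·3 + 1·(-4) + 1·7 = 6.

6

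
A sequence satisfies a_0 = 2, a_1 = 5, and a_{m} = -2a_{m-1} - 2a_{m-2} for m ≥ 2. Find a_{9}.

The ordinary generating function has denominator 1 + 2t + 2t^2.
Iterating the recurrence: a_0,…,a_{9} = 2, 5, -14, 18, -8, -20, 56, -72, 32, 80.

80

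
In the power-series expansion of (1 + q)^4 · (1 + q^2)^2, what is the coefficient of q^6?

8

(1 + q)^4 has coefficients 1,4,6,4,1 for degrees 0…4.
(1 + q^2)^2 has coefficients 1,0,2,0,1,0,0 for degrees 0…6.
[q^6] = 1·0 + 4·0 + 6·1 + 4·0 + 1·2 = 8.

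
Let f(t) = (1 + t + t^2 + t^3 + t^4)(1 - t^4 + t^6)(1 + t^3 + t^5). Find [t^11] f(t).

(1 + t + t^2 + t^3 + t^4) has coefficients 1,1,1,1,1 for degrees 0…4.
(1 - t^4 + t^6) has coefficients 1,0,0,0,-1,0,1,0,0,0,0,0 for degrees 0…11.
Finally multiplying by (1 + t^3 + t^5), the product of all factors after the first has coefficients 1,0,0,1,-1,1,1,-1,0,0,0,1 for degrees 0…11.
[t^11] = 1·1 + 1·0 + 1·0 + 1·0 + 1·(-1) = 0.

0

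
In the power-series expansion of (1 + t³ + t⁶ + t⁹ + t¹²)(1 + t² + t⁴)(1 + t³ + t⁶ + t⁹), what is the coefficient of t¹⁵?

3

(1 + t³ + t⁶ + t⁹ + t¹²) has coefficients 1,0,0,1,0,0,1,0,0,1,0,0,1 for degrees 0…12.
(1 + t² + t⁴) has coefficients 1,0,1,0,1,0,0,0,0,0,0,0,0,0,0,0 for degrees 0…15.
Finally multiplying by (1 + t³ + t⁶ + t⁹), the product of all factors after the first has coefficients 1,0,1,1,1,1,1,1,1,1,1,1,0,1,0,0 for degrees 0…15.
[t¹⁵] = 1·0 + 1·0 + 1·1 + 1·1 + 1·1 = 3.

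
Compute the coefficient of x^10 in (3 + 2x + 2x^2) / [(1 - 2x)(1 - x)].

9209

The denominator gives the recurrence a_n = 3a_(n−1) − 2a_(n−2) for n ≥ 3; the numerator fixes a_0 = 3, a_1 = 11, a_2 = 29.
Iterating: 3, 11, 29, 65, 137, 281, 569, 1145, 2297, 4601, 9209, so a_10 = 9209.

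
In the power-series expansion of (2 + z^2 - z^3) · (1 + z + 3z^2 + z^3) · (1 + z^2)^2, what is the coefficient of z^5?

(2 + z^2 - z^3) has coefficients 2,0,1,-1 for degrees 0…3.
(1 + z + 3z^2 + z^3) has coefficients 1,1,3,1,0,0 for degrees 0…5.
Finally multiplying by (1 + z^2)^2, the product of all factors after the first has coefficients 1,1,5,3,7,3 for degrees 0…5.
[z^5] = 2·3 + 1·3 − 1·5 = 4.

4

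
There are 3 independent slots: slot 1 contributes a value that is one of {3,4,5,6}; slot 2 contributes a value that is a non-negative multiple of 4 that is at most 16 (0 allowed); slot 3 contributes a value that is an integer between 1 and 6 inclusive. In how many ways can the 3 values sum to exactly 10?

The generating function for the choices is (q³ + q⁴ + q⁵ + q⁶)·(1 + q⁴ + q⁸ + q¹² + q¹⁶)·(q + q² + q³ + q⁴ + q⁵ + q⁶); the count is [q¹⁰].
(q³ + q⁴ + q⁵ + q⁶) has coefficients 0,0,0,1,1,1,1 for degrees 0…6.
(1 + q⁴ + q⁸ + q¹² + q¹⁶) has coefficients 1,0,0,0,1,0,0,0,1,0,0 for degrees 0…10.
Finally multiplying by (q + q² + q³ + q⁴ + q⁵ + q⁶), the product of all factors after the first has coefficients 0,1,1,1,1,2,2,1,1,2,2 for degrees 0…10.
[q¹⁰] = 1·1 + 1·2 + 1·2 + 1·1 = 6.

6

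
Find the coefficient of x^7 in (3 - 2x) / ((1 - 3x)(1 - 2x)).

14797

Partial fractions give a closed form: a_n = (7)·3^n + (-4)·2^n.
At n = 7: a_7 = 14797.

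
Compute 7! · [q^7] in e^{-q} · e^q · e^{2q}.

The EGF product rule gives c_7 = Σ_{k_1+k_2+k_3=7} C(7; k_1,k_2,k_3) · ∏ g_i(k_i), where e^{-q} gives (-1)^k; e^q gives (1)^k; e^{2q} gives (2)^k.
g_1(k) for k = 0…7: 1, -1, 1, -1, 1, -1, 1, -1.
g_2(k) for k = 0…7: 1, 1, 1, 1, 1, 1, 1, 1.
g_3(k) for k = 0…7: 1, 2, 4, 8, 16, 32, 64, 128.
First combine the last two factors: h(k) = Σ_j C(k,j)·g_2(j)·g_3(k−j) for k = 0…7: 1, 3, 9, 27, 81, 243, 729, 2187.
c_7 = Σ_k C(7,k)·g_1(k)·h(7−k) = 1·1·2187 + 7·(-1)·729 + 21·1·243 + 35·(-1)·81 + 35·1·27 + 21·(-1)·9 + 7·1·3 + 1·(-1)·1 = 2187 − 5103 + 5103 − 2835 + 945 − 189 + 21 − 1 = 128.

128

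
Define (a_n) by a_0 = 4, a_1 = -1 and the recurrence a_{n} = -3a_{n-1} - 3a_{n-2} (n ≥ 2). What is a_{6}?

The ordinary generating function has denominator 1 + 3z + 3z^2.
Iterating the recurrence: a_0,…,a_{6} = 4, -1, -9, 30, -63, 99, -108.

-108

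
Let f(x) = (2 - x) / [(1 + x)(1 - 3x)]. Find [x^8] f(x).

8202

Partial fractions give a closed form: a_n = (3/4)·(-1)^n + (5/4)·3^n.
At n = 8: a_8 = 8202.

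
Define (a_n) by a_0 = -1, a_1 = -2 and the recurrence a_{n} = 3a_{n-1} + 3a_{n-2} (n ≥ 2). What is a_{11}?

The ordinary generating function has denominator 1 - 3t - 3t^2.
Iterating the recurrence: a_0,…,a_{11} = -1, -2, -9, -33, -126, -477, -1809, -6858, -26001, -98577, -373734, -1416933.

-1416933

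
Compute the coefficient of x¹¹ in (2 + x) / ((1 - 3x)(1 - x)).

620013

Partial fractions give a closed form: a_n = (7/2)·3^n + (-3/2)·1^n.
At n = 11: a_11 = 620013.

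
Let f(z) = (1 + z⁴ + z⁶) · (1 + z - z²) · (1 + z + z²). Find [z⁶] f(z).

(1 + z⁴ + z⁶) has coefficients 1,0,0,0,1,0,1 for degrees 0…6.
(1 + z - z²) has coefficients 1,1,-1,0,0,0,0 for degrees 0…6.
Finally multiplying by (1 + z + z²), the product of all factors after the first has coefficients 1,2,1,0,-1,0,0 for degrees 0…6.
[z⁶] = 1·0 + 1·1 + 1·1 = 2.

2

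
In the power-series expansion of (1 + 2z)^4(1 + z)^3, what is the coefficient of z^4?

(1 + 2z)^4 has coefficients 1,8,24,32,16 for degrees 0…4.
(1 + z)^3 has coefficients 1,3,3,1,0 for degrees 0…4.
[z^4] = 1·0 + 8·1 + 24·3 + 32·3 + 16·1 = 192.

192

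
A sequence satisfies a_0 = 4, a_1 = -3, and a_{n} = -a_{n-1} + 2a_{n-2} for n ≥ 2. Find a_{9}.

-1193

The ordinary generating function has denominator 1 + t - 2t^2.
Iterating the recurrence: a_0,…,a_{9} = 4, -3, 11, -17, 39, -73, 151, -297, 599, -1193.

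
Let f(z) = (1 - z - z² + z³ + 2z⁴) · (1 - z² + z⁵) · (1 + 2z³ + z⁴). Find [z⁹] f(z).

(1 - z - z² + z³ + 2z⁴) has coefficients 1,-1,-1,1,2 for degrees 0…4.
(1 - z² + z⁵) has coefficients 1,0,-1,0,0,1,0,0,0,0 for degrees 0…9.
Finally multiplying by (1 + 2z³ + z⁴), the product of all factors after the first has coefficients 1,0,-1,2,1,-1,-1,0,2,1 for degrees 0…9.
[z⁹] = 1·1 − 1·2 − 1·0 + 1·(-1) + 2·(-1) = -4.

-4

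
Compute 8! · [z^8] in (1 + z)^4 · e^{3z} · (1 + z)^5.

68458041

The EGF product rule gives c_8 = Σ_{k_1+k_2+k_3=8} C(8; k_1,k_2,k_3) · ∏ g_i(k_i), where (1+z)^4 gives the falling factorial (4)_k; e^{3z} gives (3)^k; (1+z)^5 gives the falling factorial (5)_k.
g_1(k) for k = 0…8: 1, 4, 12, 24, 24, 0, 0, 0, 0.
g_2(k) for k = 0…8: 1, 3, 9, 27, 81, 243, 729, 2187, 6561.
g_3(k) for k = 0…8: 1, 5, 20, 60, 120, 120, 0, 0, 0.
First combine the last two factors: h(k) = Σ_j C(k,j)·g_2(j)·g_3(k−j) for k = 0…8: 1, 8, 59, 402, 2541, 14988, 83079, 435942, 2180601.
c_8 = Σ_k C(8,k)·g_1(k)·h(8−k) = 1·1·2180601 + 8·4·435942 + 28·12·83079 + 56·24·14988 + 70·24·2541 = 2180601 + 13950144 + 27914544 + 20143872 + 4268880 = 68458041.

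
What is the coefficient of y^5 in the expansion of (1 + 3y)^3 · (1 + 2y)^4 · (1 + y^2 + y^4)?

2164

(1 + 3y)^3 has coefficients 1,9,27,27 for degrees 0…3.
(1 + 2y)^4 has coefficients 1,8,24,32,16,0 for degrees 0…5.
Finally multiplying by (1 + y^2 + y^4), the product of all factors after the first has coefficients 1,8,25,40,41,40 for degrees 0…5.
[y^5] = 1·40 + 9·41 + 27·40 + 27·25 = 2164.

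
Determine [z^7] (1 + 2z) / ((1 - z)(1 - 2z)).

The denominator gives the recurrence a_n = 3a_(n−1) − 2a_(n−2) for n ≥ 3; the numerator fixes a_0 = 1, a_1 = 5, a_2 = 13.
Iterating: 1, 5, 13, 29, 61, 125, 253, 509, so a_7 = 509.

509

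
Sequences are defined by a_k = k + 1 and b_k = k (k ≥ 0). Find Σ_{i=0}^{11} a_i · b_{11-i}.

This is [x^11] in the product of the two ordinary generating functions.
Σ = 1·11 + 2·10 + 3·9 + 4·8 + 5·7 + 6·6 + 7·5 + 8·4 + 9·3 + 10·2 + 11·1 + 12·0 = 286.

286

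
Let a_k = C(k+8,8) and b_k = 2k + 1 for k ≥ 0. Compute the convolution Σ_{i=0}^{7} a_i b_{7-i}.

Write out a_i and b_{7-i} for i = 0,…,7 and sum the products.
Σ = 1·15 + 9·13 + 45·11 + 165·9 + 495·7 + 1287·5 + 3003·3 + 6435·1 = 27456.

27456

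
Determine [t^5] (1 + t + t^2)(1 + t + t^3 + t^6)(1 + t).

(1 + t + t^2) has coefficients 1,1,1 for degrees 0…2.
(1 + t + t^3 + t^6) has coefficients 1,1,0,1,0,0 for degrees 0…5.
Finally multiplying by (1 + t), the product of all factors after the first has coefficients 1,2,1,1,1,0 for degrees 0…5.
[t^5] = 1·0 + 1·1 + 1·1 = 2.

2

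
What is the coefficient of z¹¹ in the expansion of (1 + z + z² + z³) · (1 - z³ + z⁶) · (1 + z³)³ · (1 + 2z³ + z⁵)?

6

(1 + z + z² + z³) has coefficients 1,1,1,1 for degrees 0…3.
(1 - z³ + z⁶) has coefficients 1,0,0,-1,0,0,1,0,0,0,0,0 for degrees 0…11.
Multiplying by (1 + z³)³ gives running coefficients 1,0,0,2,0,0,1,0,0,1,0,0 for degrees 0…11.
Finally multiplying by (1 + 2z³ + z⁵), the product of all factors after the first has coefficients 1,0,0,4,0,1,5,0,2,3,0,1 for degrees 0…11.
[z¹¹] = 1·1 + 1·0 + 1·3 + 1·2 = 6.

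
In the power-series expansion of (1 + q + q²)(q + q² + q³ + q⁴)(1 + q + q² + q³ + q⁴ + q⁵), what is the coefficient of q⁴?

9

(1 + q + q²) has coefficients 1,1,1 for degrees 0…2.
(q + q² + q³ + q⁴) has coefficients 0,1,1,1,1 for degrees 0…4.
Finally multiplying by (1 + q + q² + q³ + q⁴ + q⁵), the product of all factors after the first has coefficients 0,1,2,3,4 for degrees 0…4.
[q⁴] = 1·4 + 1·3 + 1·2 = 9.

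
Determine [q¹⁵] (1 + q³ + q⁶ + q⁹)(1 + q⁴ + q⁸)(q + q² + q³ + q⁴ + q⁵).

(1 + q³ + q⁶ + q⁹) has coefficients 1,0,0,1,0,0,1,0,0,1 for degrees 0…9.
(1 + q⁴ + q⁸) has coefficients 1,0,0,0,1,0,0,0,1,0,0,0,0,0,0,0 for degrees 0…15.
Finally multiplying by (q + q² + q³ + q⁴ + q⁵), the product of all factors after the first has coefficients 0,1,1,1,1,2,1,1,1,2,1,1,1,1,0,0 for degrees 0…15.
[q¹⁵] = 1·0 + 1·1 + 1·2 + 1·1 = 4.

4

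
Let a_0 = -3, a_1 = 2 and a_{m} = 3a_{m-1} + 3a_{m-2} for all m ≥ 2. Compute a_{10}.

The ordinary generating function has denominator 1 - 3t - 3t^2.
Iterating the recurrence: a_0,…,a_{10} = -3, 2, -3, -3, -18, -63, -243, -918, -3483, -13203, -50058.

-50058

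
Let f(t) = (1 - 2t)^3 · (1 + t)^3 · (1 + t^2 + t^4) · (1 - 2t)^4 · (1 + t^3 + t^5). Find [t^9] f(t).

-85

(1 - 2t)^3 has coefficients 1,-6,12,-8 for degrees 0…3.
(1 + t)^3 has coefficients 1,3,3,1,0,0,0,0,0,0 for degrees 0…9.
Multiplying by (1 + t^2 + t^4) gives running coefficients 1,3,4,4,4,4,3,1,0,0 for degrees 0…9.
Multiplying by (1 - 2t)^4 gives running coefficients 1,-5,4,12,-12,-12,3,9,0,-8 for degrees 0…9.
Finally multiplying by (1 + t^3 + t^5), the product of all factors after the first has coefficients 1,-5,4,13,-17,-7,10,1,0,-17 for degrees 0…9.
[t^9] = 1·(-17) − 6·0 + 12·1 − 8·10 = -85.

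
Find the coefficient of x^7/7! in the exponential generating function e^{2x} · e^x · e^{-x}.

128

The EGF product rule gives c_7 = Σ_{k_1+k_2+k_3=7} C(7; k_1,k_2,k_3) · ∏ g_i(k_i), where e^{2x} gives (2)^k; e^x gives (1)^k; e^{-x} gives (-1)^k.
g_1(k) for k = 0…7: 1, 2, 4, 8, 16, 32, 64, 128.
g_2(k) for k = 0…7: 1, 1, 1, 1, 1, 1, 1, 1.
g_3(k) for k = 0…7: 1, -1, 1, -1, 1, -1, 1, -1.
First combine the last two factors: h(k) = Σ_j C(k,j)·g_2(j)·g_3(k−j) for k = 0…7: 1, 0, 0, 0, 0, 0, 0, 0.
c_7 = Σ_k C(7,k)·g_1(k)·h(7−k) = 1·128·1 = 128.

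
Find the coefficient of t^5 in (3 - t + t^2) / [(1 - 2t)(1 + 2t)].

The denominator gives the recurrence a_n = 4a_(n−2) for n ≥ 3; the numerator fixes a_0 = 3, a_1 = -1, a_2 = 13.
Iterating: 3, -1, 13, -4, 52, -16, so a_5 = -16.

-16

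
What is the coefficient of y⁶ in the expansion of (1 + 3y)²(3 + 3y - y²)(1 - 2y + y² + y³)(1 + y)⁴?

261

(1 + 3y)² has coefficients 1,6,9 for degrees 0…2.
(3 + 3y - y²) has coefficients 3,3,-1,0,0,0,0 for degrees 0…6.
Multiplying by (1 - 2y + y² + y³) gives running coefficients 3,-3,-4,8,2,-1,0 for degrees 0…6.
Finally multiplying by (1 + y)⁴, the product of all factors after the first has coefficients 3,9,2,-14,1,36,36 for degrees 0…6.
[y⁶] = 1·36 + 6·36 + 9·1 = 261.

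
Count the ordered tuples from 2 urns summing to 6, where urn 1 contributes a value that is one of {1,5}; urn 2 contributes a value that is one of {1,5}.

2

The generating function for the choices is (t + t^5)·(t + t^5); the count is [t^6].
(t + t^5) has coefficients 0,1,0,0,0,1 for degrees 0…5.
(t + t^5) has coefficients 0,1,0,0,0,1,0 for degrees 0…6.
[t^6] = 1·1 + 1·1 = 2.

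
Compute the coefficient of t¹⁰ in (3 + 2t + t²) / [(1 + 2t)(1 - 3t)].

The denominator gives the recurrence a_n = a_(n−1) + 6a_(n−2) for n ≥ 3; the numerator fixes a_0 = 3, a_1 = 5, a_2 = 24.
Iterating: 3, 5, 24, 54, 198, 522, 1710, 4842, 15102, 44154, 134766, so a_10 = 134766.

134766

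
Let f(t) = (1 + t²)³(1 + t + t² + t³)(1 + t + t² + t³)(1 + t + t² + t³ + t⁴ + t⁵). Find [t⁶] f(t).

73

(1 + t²)³ has coefficients 1,0,3,0,3,0,1 for degrees 0…6.
(1 + t + t² + t³) has coefficients 1,1,1,1,0,0,0 for degrees 0…6.
Multiplying by (1 + t + t² + t³) gives running coefficients 1,2,3,4,3,2,1 for degrees 0…6.
Finally multiplying by (1 + t + t² + t³ + t⁴ + t⁵), the product of all factors after the first has coefficients 1,3,6,10,13,15,15 for degrees 0…6.
[t⁶] = 1·15 + 3·13 + 3·6 + 1·1 = 73.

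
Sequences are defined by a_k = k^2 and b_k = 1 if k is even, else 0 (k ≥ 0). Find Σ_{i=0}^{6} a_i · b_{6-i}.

56

The convolution is the x^6 coefficient of A(x)B(x).
Σ = 0·1 + 1·0 + 4·1 + 9·0 + 16·1 + 25·0 + 36·1 = 56.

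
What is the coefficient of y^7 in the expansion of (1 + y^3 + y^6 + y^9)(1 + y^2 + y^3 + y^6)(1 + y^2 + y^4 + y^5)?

4

(1 + y^3 + y^6 + y^9) has coefficients 1,0,0,1,0,0,1,0 for degrees 0…7.
(1 + y^2 + y^3 + y^6) has coefficients 1,0,1,1,0,0,1,0 for degrees 0…7.
Finally multiplying by (1 + y^2 + y^4 + y^5), the product of all factors after the first has coefficients 1,0,2,1,2,2,2,2 for degrees 0…7.
[y^7] = 1·2 + 1·2 + 1·0 = 4.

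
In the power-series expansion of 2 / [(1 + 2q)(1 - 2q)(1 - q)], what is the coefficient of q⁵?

42

Partial fractions give a closed form: a_n = (2/3)·(-2)^n + (2)·2^n + (-2/3)·1^n.
At n = 5: a_5 = 42.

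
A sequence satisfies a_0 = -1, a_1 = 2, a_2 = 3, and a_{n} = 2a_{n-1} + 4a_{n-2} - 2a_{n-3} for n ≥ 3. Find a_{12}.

355184

The ordinary generating function has denominator 1 - 2z - 4z^2 + 2z^3.
Iterating the recurrence: a_0,…,a_{12} = -1, 2, 3, 16, 40, 138, 404, 1280, 3900, 12112, 37264, 115176, 355184.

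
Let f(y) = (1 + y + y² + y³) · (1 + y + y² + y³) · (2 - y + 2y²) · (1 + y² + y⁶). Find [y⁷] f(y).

(1 + y + y² + y³) has coefficients 1,1,1,1 for degrees 0…3.
(1 + y + y² + y³) has coefficients 1,1,1,1,0,0,0,0 for degrees 0…7.
Multiplying by (2 - y + 2y²) gives running coefficients 2,1,3,3,1,2,0,0 for degrees 0…7.
Finally multiplying by (1 + y² + y⁶), the product of all factors after the first has coefficients 2,1,5,4,4,5,3,3 for degrees 0…7.
[y⁷] = 1·3 + 1·3 + 1·5 + 1·4 = 15.

15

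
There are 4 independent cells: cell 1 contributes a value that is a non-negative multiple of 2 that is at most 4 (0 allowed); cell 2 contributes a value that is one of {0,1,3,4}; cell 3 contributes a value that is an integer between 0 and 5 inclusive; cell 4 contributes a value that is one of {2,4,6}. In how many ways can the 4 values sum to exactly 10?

25

The generating function for the choices is (1 + q² + q⁴)·(1 + q + q³ + q⁴)·(1 + q + q² + q³ + q⁴ + q⁵)·(q² + q⁴ + q⁶); the count is [q¹⁰].
(1 + q² + q⁴) has coefficients 1,0,1,0,1 for degrees 0…4.
(1 + q + q³ + q⁴) has coefficients 1,1,0,1,1,0,0,0,0,0,0 for degrees 0…10.
Multiplying by (1 + q + q² + q³ + q⁴ + q⁵) gives running coefficients 1,2,2,3,4,4,3,2,2,1,0 for degrees 0…10.
Finally multiplying by (q² + q⁴ + q⁶), the product of all factors after the first has coefficients 0,0,1,2,3,5,7,9,9,9,9 for degrees 0…10.
[q¹⁰] = 1·9 + 1·9 + 1·7 = 25.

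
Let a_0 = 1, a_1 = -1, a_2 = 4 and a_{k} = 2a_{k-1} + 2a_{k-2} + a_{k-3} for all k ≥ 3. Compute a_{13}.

246655

The ordinary generating function has denominator 1 - 2t - 2t^2 - t^3.
Iterating the recurrence: a_0,…,a_{13} = 1, -1, 4, 7, 21, 60, 169, 479, 1356, 3839, 10869, 30772, 87121, 246655.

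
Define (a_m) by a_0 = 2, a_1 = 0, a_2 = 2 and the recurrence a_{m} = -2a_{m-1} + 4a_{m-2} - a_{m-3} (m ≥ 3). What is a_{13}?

The ordinary generating function has denominator 1 + 2z - 4z^2 + z^3.
Iterating the recurrence: a_0,…,a_{13} = 2, 0, 2, -6, 20, -66, 218, -720, 2378, -7854, 25940, -85674, 282962, -934560.

-934560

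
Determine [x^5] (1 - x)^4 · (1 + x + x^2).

(1 - x)^4 has coefficients 1,-4,6,-4,1 for degrees 0…4.
(1 + x + x^2) has coefficients 1,1,1,0,0,0 for degrees 0…5.
[x^5] = 1·0 − 4·0 + 6·0 − 4·1 + 1·1 = -3.

-3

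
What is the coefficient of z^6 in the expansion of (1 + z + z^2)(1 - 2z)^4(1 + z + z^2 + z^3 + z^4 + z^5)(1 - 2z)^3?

156

(1 + z + z^2) has coefficients 1,1,1 for degrees 0…2.
(1 - 2z)^4 has coefficients 1,-8,24,-32,16,0,0 for degrees 0…6.
Multiplying by (1 + z + z^2 + z^3 + z^4 + z^5) gives running coefficients 1,-7,17,-15,1,1,0 for degrees 0…6.
Finally multiplying by (1 - 2z)^3, the product of all factors after the first has coefficients 1,-13,71,-209,351,-321,126 for degrees 0…6.
[z^6] = 1·126 + 1·(-321) + 1·351 = 156.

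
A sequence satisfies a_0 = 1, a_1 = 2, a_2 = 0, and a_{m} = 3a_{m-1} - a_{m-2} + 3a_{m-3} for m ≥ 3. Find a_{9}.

1970

The ordinary generating function has denominator 1 - 3t + t^2 - 3t^3.
Iterating the recurrence: a_0,…,a_{9} = 1, 2, 0, 1, 9, 26, 72, 217, 657, 1970.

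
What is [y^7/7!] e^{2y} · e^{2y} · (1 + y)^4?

657920

The EGF product rule gives c_7 = Σ_{k_1+k_2+k_3=7} C(7; k_1,k_2,k_3) · ∏ g_i(k_i), where e^{2y} gives (2)^k; e^{2y} gives (2)^k; (1+y)^4 gives the falling factorial (4)_k.
g_1(k) for k = 0…7: 1, 2, 4, 8, 16, 32, 64, 128.
g_2(k) for k = 0…7: 1, 2, 4, 8, 16, 32, 64, 128.
g_3(k) for k = 0…7: 1, 4, 12, 24, 24, 0, 0, 0.
First combine the last two factors: h(k) = Σ_j C(k,j)·g_2(j)·g_3(k−j) for k = 0…7: 1, 6, 32, 152, 648, 2512, 8992, 30144.
c_7 = Σ_k C(7,k)·g_1(k)·h(7−k) = 1·1·30144 + 7·2·8992 + 21·4·2512 + 35·8·648 + 35·16·152 + 21·32·32 + 7·64·6 + 1·128·1 = 30144 + 125888 + 211008 + 181440 + 85120 + 21504 + 2688 + 128 = 657920.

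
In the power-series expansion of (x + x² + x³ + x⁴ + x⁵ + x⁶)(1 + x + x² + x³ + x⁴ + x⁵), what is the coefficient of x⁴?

4

(x + x² + x³ + x⁴ + x⁵ + x⁶) has coefficients 0,1,1,1,1 for degrees 0…4.
(1 + x + x² + x³ + x⁴ + x⁵) has coefficients 1,1,1,1,1 for degrees 0…4.
[x⁴] = 1·1 + 1·1 + 1·1 + 1·1 = 4.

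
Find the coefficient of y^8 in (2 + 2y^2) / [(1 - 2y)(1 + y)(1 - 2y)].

The denominator gives the recurrence a_n = 3a_(n−1) − 4a_(n−3) for n ≥ 3; the numerator fixes a_0 = 2, a_1 = 6, a_2 = 20.
Iterating: 2, 6, 20, 52, 132, 316, 740, 1692, 3812, so a_8 = 3812.

3812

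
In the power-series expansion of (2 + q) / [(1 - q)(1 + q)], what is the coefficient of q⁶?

2

The denominator gives the recurrence a_n = a_(n−2) for n ≥ 2; the numerator fixes a_0 = 2, a_1 = 1.
Iterating: 2, 1, 2, 1, 2, 1, 2, so a_6 = 2.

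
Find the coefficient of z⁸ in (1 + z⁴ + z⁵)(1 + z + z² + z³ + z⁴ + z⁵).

2

(1 + z⁴ + z⁵) has coefficients 1,0,0,0,1,1 for degrees 0…5.
(1 + z + z² + z³ + z⁴ + z⁵) has coefficients 1,1,1,1,1,1,0,0,0 for degrees 0…8.
[z⁸] = 1·0 + 1·1 + 1·1 = 2.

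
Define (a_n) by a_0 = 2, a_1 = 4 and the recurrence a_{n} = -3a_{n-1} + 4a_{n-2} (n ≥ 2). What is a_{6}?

The ordinary generating function has denominator 1 + 3t - 4t^2.
Iterating the recurrence: a_0,…,a_{6} = 2, 4, -4, 28, -100, 412, -1636.

-1636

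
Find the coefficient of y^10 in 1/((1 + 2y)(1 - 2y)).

Partial fractions give a closed form: a_n = (1/2)·(-2)^n + (1/2)·2^n.
At n = 10: a_10 = 1024.

1024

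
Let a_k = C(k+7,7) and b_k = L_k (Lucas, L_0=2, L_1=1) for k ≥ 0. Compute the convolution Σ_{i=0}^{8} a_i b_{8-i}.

29175

Write out a_i and b_{8-i} for i = 0,…,8 and sum the products.
Σ = 1·47 + 8·29 + 36·18 + 120·11 + 330·7 + 792·4 + 1716·3 + 3432·1 + 6435·2 = 29175.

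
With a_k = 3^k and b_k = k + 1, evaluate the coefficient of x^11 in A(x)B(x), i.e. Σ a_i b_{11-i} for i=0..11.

The convolution is the x^11 coefficient of A(x)B(x).
Σ = 1·12 + 3·11 + 9·10 + 27·9 + 81·8 + 243·7 + 729·6 + 2187·5 + 6561·4 + 19683·3 + 59049·2 + 177147·1 = 398574.

398574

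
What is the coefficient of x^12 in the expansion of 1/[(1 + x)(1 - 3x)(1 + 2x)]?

The denominator gives the recurrence a_n = 7a_(n−2) + 6a_(n−3) for n ≥ 3; the numerator fixes a_0 = 1, a_1 = 0, a_2 = 7.
Iterating: 1, 0, 7, 6, 49, 84, 379, 882, 3157, 8448, 27391, 78078, 242425, so a_12 = 242425.

242425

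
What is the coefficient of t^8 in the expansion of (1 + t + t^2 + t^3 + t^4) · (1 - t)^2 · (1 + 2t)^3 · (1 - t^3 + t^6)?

11

(1 + t + t^2 + t^3 + t^4) has coefficients 1,1,1,1,1 for degrees 0…4.
(1 - t)^2 has coefficients 1,-2,1,0,0,0,0,0,0 for degrees 0…8.
Multiplying by (1 + 2t)^3 gives running coefficients 1,4,1,-10,-4,8,0,0,0 for degrees 0…8.
Finally multiplying by (1 - t^3 + t^6), the product of all factors after the first has coefficients 1,4,1,-11,-8,7,11,8,-7 for degrees 0…8.
[t^8] = 1·(-7) + 1·8 + 1·11 + 1·7 + 1·(-8) = 11.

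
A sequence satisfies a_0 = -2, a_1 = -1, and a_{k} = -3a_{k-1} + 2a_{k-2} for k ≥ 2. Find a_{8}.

-773

The ordinary generating function has denominator 1 + 3y - 2y^2.
Iterating the recurrence: a_0,…,a_{8} = -2, -1, -1, 1, -5, 17, -61, 217, -773.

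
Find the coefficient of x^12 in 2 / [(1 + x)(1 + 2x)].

16382

Partial fractions give a closed form: a_n = (-2)·(-1)^n + (4)·(-2)^n.
At n = 12: a_12 = 16382.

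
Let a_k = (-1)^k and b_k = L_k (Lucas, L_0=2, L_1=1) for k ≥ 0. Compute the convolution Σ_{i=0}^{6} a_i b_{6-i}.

This is [x^6] in the product of the two ordinary generating functions.
Σ = 1·18 − 1·11 + 1·7 − 1·4 + 1·3 − 1·1 + 1·2 = 14.

14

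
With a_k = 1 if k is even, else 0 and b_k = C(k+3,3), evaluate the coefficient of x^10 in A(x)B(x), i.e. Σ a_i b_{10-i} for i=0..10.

581

This is [x^10] in the product of the two ordinary generating functions.
Σ = 1·286 + 0·220 + 1·165 + 0·120 + 1·84 + 0·56 + 1·35 + 0·20 + 1·10 + 0·4 + 1·1 = 581.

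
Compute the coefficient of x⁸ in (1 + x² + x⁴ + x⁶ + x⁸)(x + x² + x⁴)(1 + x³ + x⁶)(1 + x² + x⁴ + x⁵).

(1 + x² + x⁴ + x⁶ + x⁸) has coefficients 1,0,1,0,1,0,1,0,1 for degrees 0…8.
(x + x² + x⁴) has coefficients 0,1,1,0,1,0,0,0,0 for degrees 0…8.
Multiplying by (1 + x³ + x⁶) gives running coefficients 0,1,1,0,2,1,0,2,1 for degrees 0…8.
Finally multiplying by (1 + x² + x⁴ + x⁵), the product of all factors after the first has coefficients 0,1,1,1,3,2,4,4,3 for degrees 0…8.
[x⁸] = 1·3 + 1·4 + 1·3 + 1·1 + 1·0 = 11.

11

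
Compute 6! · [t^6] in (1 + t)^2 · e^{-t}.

The EGF product rule gives c_6 = Σ_{k_1+k_2=6} C(6; k_1,k_2) · ∏ g_i(k_i), where (1+t)^2 gives the falling factorial (2)_k; e^{-t} gives (-1)^k.
g_1(k) for k = 0…6: 1, 2, 2, 0, 0, 0, 0.
g_2(k) for k = 0…6: 1, -1, 1, -1, 1, -1, 1.
c_6 = Σ_k C(6,k)·g_1(k)·g_2(6−k) = 1·1·1 + 6·2·(-1) + 15·2·1 = 1 − 12 + 30 = 19.

19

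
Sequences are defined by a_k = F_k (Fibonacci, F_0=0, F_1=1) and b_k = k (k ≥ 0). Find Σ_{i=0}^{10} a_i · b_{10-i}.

The convolution is the x^10 coefficient of A(x)B(x).
Σ = 0·10 + 1·9 + 1·8 + 2·7 + 3·6 + 5·5 + 8·4 + 13·3 + 21·2 + 34·1 + 55·0 = 221.

221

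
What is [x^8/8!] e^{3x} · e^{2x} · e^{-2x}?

6561

The EGF product rule gives c_8 = Σ_{k_1+k_2+k_3=8} C(8; k_1,k_2,k_3) · ∏ g_i(k_i), where e^{3x} gives (3)^k; e^{2x} gives (2)^k; e^{-2x} gives (-2)^k.
g_1(k) for k = 0…8: 1, 3, 9, 27, 81, 243, 729, 2187, 6561.
g_2(k) for k = 0…8: 1, 2, 4, 8, 16, 32, 64, 128, 256.
g_3(k) for k = 0…8: 1, -2, 4, -8, 16, -32, 64, -128, 256.
First combine the last two factors: h(k) = Σ_j C(k,j)·g_2(j)·g_3(k−j) for k = 0…8: 1, 0, 0, 0, 0, 0, 0, 0, 0.
c_8 = Σ_k C(8,k)·g_1(k)·h(8−k) = 1·6561·1 = 6561.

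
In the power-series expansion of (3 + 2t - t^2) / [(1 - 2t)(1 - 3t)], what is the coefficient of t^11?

1874208

The denominator gives the recurrence a_n = 5a_(n−1) − 6a_(n−2) for n ≥ 3; the numerator fixes a_0 = 3, a_1 = 17, a_2 = 66.
Iterating: 3, 17, 66, 228, 744, 2352, 7296, 22368, 68064, 206112, 622176, 1874208, so a_11 = 1874208.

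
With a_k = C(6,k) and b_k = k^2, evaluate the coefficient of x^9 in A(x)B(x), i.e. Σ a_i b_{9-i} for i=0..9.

Write out a_i and b_{9-i} for i = 0,…,9 and sum the products.
Σ = 1·81 + 6·64 + 15·49 + 20·36 + 15·25 + 6·16 + 1·9 + 0·4 + 0·1 + 0·0 = 2400.

2400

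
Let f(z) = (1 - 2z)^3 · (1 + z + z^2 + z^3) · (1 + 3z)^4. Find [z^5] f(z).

277

(1 - 2z)^3 has coefficients 1,-6,12,-8 for degrees 0…3.
(1 + z + z^2 + z^3) has coefficients 1,1,1,1,0,0 for degrees 0…5.
Finally multiplying by (1 + 3z)^4, the product of all factors after the first has coefficients 1,13,67,175,255,243 for degrees 0…5.
[z^5] = 1·243 − 6·255 + 12·175 − 8·67 = 277.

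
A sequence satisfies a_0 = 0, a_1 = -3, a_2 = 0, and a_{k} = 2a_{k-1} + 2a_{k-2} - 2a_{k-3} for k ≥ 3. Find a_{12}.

The ordinary generating function has denominator 1 - 2t - 2t^2 + 2t^3.
Iterating the recurrence: a_0,…,a_{12} = 0, -3, 0, -6, -6, -24, -48, -132, -312, -792, -1944, -4848, -12000.

-12000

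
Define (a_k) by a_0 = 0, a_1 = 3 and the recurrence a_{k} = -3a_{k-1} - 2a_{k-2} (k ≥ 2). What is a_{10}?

-3069

The ordinary generating function has denominator 1 + 3t + 2t^2.
Iterating the recurrence: a_0,…,a_{10} = 0, 3, -9, 21, -45, 93, -189, 381, -765, 1533, -3069.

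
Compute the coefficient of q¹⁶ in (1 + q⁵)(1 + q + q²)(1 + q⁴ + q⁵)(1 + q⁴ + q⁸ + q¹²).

(1 + q⁵) has coefficients 1,0,0,0,0,1 for degrees 0…5.
(1 + q + q²) has coefficients 1,1,1,0,0,0,0,0,0,0,0,0,0,0,0,0,0 for degrees 0…16.
Multiplying by (1 + q⁴ + q⁵) gives running coefficients 1,1,1,0,1,2,2,1,0,0,0,0,0,0,0,0,0 for degrees 0…16.
Finally multiplying by (1 + q⁴ + q⁸ + q¹²), the product of all factors after the first has coefficients 1,1,1,0,2,3,3,1,2,3,3,1,2,3,3,1,1 for degrees 0…16.
[q¹⁶] = 1·1 + 1·1 = 2.

2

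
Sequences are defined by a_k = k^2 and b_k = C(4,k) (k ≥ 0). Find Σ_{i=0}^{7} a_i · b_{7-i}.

416

This is [x^7] in the product of the two ordinary generating functions.
Σ = 0·0 + 1·0 + 4·0 + 9·1 + 16·4 + 25·6 + 36·4 + 49·1 = 416.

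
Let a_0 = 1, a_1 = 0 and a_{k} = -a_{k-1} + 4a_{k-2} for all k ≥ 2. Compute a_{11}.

-11716

The ordinary generating function has denominator 1 + y - 4y^2.
Iterating the recurrence: a_0,…,a_{11} = 1, 0, 4, -4, 20, -36, 116, -260, 724, -1764, 4660, -11716.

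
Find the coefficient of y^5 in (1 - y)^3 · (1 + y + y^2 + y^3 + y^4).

(1 - y)^3 has coefficients 1,-3,3,-1 for degrees 0…3.
(1 + y + y^2 + y^3 + y^4) has coefficients 1,1,1,1,1,0 for degrees 0…5.
[y^5] = 1·0 − 3·1 + 3·1 − 1·1 = -1.

-1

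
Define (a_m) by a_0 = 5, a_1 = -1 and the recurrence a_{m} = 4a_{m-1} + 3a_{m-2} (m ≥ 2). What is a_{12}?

The ordinary generating function has denominator 1 - 4z - 3z^2.
Iterating the recurrence: a_0,…,a_{12} = 5, -1, 11, 41, 197, 911, 4235, 19673, 91397, 424607, 1972619, 9164297, 42575045.

42575045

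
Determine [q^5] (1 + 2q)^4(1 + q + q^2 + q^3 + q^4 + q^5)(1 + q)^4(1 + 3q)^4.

(1 + 2q)^4 has coefficients 1,8,24,32,16 for degrees 0…4.
(1 + q + q^2 + q^3 + q^4 + q^5) has coefficients 1,1,1,1,1,1 for degrees 0…5.
Multiplying by (1 + q)^4 gives running coefficients 1,5,11,15,16,16 for degrees 0…5.
Finally multiplying by (1 + 3q)^4, the product of all factors after the first has coefficients 1,17,125,525,1411,2611 for degrees 0…5.
[q^5] = 1·2611 + 8·1411 + 24·525 + 32·125 + 16·17 = 30771.

30771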